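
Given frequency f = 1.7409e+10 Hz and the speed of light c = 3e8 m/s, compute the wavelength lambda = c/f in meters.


lambda = c / f = 3.0000e+08 / 1.7409e+10 = 0.01723 m

0.01723 m


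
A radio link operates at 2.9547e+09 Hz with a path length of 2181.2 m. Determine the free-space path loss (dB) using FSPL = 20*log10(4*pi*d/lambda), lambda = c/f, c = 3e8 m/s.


lambda = c / f = 3.0000e+08 / 2.9547e+09 = 0.1015332 m
FSPL = 20 * log10(4*pi*2181.2/0.1015332) = 108.6 dB

108.6 dB


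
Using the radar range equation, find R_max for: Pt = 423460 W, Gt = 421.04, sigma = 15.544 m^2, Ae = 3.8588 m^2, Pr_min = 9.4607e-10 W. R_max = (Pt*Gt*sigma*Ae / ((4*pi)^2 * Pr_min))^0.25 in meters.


R^4 = 423460*421.04*15.544*3.8588 / ((4*pi)^2 * 9.4607e-10) = 7.158266e+16
R_max = 7.158266e+16^0.25 = 16357 m

16357 m


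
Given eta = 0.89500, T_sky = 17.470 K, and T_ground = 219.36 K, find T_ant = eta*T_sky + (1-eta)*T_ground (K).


T_ant = 0.89500 * 17.470 + (1 - 0.89500) * 219.36 = 38.67 K

38.67 K


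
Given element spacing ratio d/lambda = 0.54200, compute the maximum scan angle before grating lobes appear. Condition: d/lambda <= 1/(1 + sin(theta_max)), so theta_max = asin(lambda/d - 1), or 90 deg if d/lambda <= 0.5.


lambda/d - 1 = 1/0.54200 - 1 = 0.8450185
theta_max = asin(0.8450185) = 57.67 deg

57.67 deg


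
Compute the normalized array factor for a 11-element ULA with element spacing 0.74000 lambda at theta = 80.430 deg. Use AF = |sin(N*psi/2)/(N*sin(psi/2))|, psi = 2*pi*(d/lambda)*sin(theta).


psi = 2*pi*0.74000*sin(80.430 deg) = 4.584850 rad
AF = |sin(11*4.584850/2) / (11*sin(4.584850/2))| = 0.01015

0.01015


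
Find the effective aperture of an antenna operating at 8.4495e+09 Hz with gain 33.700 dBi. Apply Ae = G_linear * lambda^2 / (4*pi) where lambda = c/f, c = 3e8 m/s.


lambda = c / f = 3.0000e+08 / 8.4495e+09 = 0.03550506 m
G_linear = 10^(33.700/10) = 2344.229
Ae = G_linear * lambda^2 / (4*pi) = 2344.229 * 0.03550506^2 / (4*pi) = 0.2352 m^2

0.2352 m^2


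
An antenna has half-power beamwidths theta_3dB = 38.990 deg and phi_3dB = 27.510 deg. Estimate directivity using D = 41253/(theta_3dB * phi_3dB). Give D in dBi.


D_linear = 41253 / (38.990 * 27.510) = 38.46022
D_dBi = 10 * log10(38.46022) = 15.85 dBi

15.85 dBi


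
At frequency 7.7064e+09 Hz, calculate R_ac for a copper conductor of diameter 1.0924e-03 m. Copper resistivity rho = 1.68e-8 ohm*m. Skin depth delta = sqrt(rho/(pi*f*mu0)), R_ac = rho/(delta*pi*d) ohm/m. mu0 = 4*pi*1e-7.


delta = sqrt(1.68e-8 / (pi * 7.7064e+09 * 4*pi*1e-7)) = 7.431030e-07 m
R_ac = 1.68e-8 / (7.431030e-07 * pi * 1.0924e-03) = 6.588 ohm/m

6.588 ohm/m


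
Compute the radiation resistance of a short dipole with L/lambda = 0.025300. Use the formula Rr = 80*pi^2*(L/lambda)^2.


Rr = 80 * pi^2 * (0.025300)^2 = 80 * 9.869604 * 6.400900e-04 = 0.5054 ohm

0.5054 ohm


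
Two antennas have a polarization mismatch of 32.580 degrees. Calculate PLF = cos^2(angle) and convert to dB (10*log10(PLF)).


PLF_linear = cos^2(32.580 deg) = 0.7100429
PLF_dB = 10 * log10(0.7100429) = -1.487 dB

-1.487 dB


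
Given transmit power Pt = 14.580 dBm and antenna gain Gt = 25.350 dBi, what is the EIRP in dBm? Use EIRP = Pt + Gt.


EIRP = Pt + Gt = 14.580 + 25.350 = 39.93 dBm

39.93 dBm


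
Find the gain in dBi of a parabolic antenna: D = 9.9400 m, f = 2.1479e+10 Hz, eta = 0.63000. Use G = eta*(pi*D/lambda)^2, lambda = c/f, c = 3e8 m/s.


lambda = c / f = 3.0000e+08 / 2.1479e+10 = 0.01396713 m
G_linear = 0.63000 * (pi * 9.9400 / 0.01396713)^2 = 3.149189e+06
G_dBi = 10 * log10(3.149189e+06) = 64.98 dBi

64.98 dBi


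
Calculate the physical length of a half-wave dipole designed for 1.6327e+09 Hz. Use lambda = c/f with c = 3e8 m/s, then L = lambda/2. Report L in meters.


lambda = c / f = 3.0000e+08 / 1.6327e+09 = 0.1837447 m
L = lambda / 2 = 0.1837447 / 2 = 0.09187 m

0.09187 m


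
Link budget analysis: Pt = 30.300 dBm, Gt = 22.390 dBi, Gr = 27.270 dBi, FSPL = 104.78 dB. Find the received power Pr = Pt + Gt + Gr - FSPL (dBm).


Pr = 30.300 + 22.390 + 27.270 - 104.78 = -24.82 dBm

-24.82 dBm


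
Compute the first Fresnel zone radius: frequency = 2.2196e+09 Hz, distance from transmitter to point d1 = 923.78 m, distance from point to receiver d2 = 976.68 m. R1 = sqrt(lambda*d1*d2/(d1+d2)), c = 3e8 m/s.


lambda = c / f = 3.0000e+08 / 2.2196e+09 = 0.1351595 m
R1 = sqrt(0.1351595 * 923.78 * 976.68 / (923.78 + 976.68)) = 8.010 m

8.010 m


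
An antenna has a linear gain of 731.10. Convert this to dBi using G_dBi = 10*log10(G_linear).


G_dBi = 10 * log10(731.10) = 28.64 dBi

28.64 dBi


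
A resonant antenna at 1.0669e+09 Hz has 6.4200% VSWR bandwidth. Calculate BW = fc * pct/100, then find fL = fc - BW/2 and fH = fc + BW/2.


BW = 1.0669e+09 * 6.4200/100 = 6.849498e+07 Hz
fL = 1.0669e+09 - 6.849498e+07/2 = 1.033e+09 Hz
fH = 1.0669e+09 + 6.849498e+07/2 = 1.101e+09 Hz

BW=6.849e+07 Hz, fL=1.033e+09 Hz, fH=1.101e+09 Hz


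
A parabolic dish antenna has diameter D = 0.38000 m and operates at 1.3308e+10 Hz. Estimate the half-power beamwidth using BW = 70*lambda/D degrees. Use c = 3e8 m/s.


lambda = c / f = 3.0000e+08 / 1.3308e+10 = 0.02254283 m
BW = 70 * 0.02254283 / 0.38000 = 4.153 deg

4.153 deg


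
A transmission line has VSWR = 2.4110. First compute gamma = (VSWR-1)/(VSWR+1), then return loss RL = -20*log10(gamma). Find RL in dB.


gamma = (2.4110 - 1) / (2.4110 + 1) = 0.4136617
RL = -20 * log10(0.4136617) = 7.667 dB

7.667 dB


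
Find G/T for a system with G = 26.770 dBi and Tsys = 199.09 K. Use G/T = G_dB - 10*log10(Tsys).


G/T = 26.770 - 10*log10(199.09) = 26.770 - 22.99049 = 3.780 dB/K

3.780 dB/K


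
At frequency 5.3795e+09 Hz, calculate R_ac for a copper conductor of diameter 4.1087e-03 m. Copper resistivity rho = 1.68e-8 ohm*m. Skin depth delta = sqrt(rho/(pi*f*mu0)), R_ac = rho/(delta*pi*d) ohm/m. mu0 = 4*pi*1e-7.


delta = sqrt(1.68e-8 / (pi * 5.3795e+09 * 4*pi*1e-7)) = 8.894137e-07 m
R_ac = 1.68e-8 / (8.894137e-07 * pi * 4.1087e-03) = 1.463 ohm/m

1.463 ohm/m


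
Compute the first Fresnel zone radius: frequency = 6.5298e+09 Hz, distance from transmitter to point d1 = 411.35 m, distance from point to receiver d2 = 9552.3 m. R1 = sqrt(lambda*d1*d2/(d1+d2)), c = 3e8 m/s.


lambda = c / f = 3.0000e+08 / 6.5298e+09 = 0.04594321 m
R1 = sqrt(0.04594321 * 411.35 * 9552.3 / (411.35 + 9552.3)) = 4.257 m

4.257 m


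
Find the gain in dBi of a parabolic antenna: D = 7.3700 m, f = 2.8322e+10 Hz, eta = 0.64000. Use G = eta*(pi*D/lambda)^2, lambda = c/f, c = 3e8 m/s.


lambda = c / f = 3.0000e+08 / 2.8322e+10 = 0.01059247 m
G_linear = 0.64000 * (pi * 7.3700 / 0.01059247)^2 = 3.057878e+06
G_dBi = 10 * log10(3.057878e+06) = 64.85 dBi

64.85 dBi


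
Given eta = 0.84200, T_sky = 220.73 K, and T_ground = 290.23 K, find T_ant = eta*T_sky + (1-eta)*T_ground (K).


T_ant = 0.84200 * 220.73 + (1 - 0.84200) * 290.23 = 231.7 K

231.7 K


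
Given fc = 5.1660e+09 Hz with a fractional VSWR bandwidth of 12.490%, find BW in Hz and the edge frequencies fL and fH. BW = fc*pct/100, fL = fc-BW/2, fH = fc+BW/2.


BW = 5.1660e+09 * 12.490/100 = 6.452334e+08 Hz
fL = 5.1660e+09 - 6.452334e+08/2 = 4.843e+09 Hz
fH = 5.1660e+09 + 6.452334e+08/2 = 5.489e+09 Hz

BW=6.452e+08 Hz, fL=4.843e+09 Hz, fH=5.489e+09 Hz


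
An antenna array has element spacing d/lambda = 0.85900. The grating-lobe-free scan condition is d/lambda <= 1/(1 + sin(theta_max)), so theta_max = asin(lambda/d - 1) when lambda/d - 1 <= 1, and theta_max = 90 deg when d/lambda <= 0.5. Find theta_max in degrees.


lambda/d - 1 = 1/0.85900 - 1 = 0.1641444
theta_max = asin(0.1641444) = 9.448 deg

9.448 deg


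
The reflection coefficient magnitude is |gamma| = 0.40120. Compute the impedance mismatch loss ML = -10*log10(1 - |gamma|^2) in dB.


ML = -10 * log10(1 - 0.40120^2) = -10 * log10(0.83903856) = 0.7622 dB

0.7622 dB


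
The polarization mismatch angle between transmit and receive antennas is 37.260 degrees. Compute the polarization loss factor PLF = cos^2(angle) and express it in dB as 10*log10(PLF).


PLF_linear = cos^2(37.260 deg) = 0.6334510
PLF_dB = 10 * log10(0.6334510) = -1.983 dB

-1.983 dB


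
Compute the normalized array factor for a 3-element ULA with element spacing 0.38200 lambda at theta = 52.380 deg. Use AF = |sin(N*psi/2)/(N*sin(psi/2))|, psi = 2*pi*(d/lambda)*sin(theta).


psi = 2*pi*0.38200*sin(52.380 deg) = 1.901124 rad
AF = |sin(3*1.901124/2) / (3*sin(1.901124/2))| = 0.1171

0.1171


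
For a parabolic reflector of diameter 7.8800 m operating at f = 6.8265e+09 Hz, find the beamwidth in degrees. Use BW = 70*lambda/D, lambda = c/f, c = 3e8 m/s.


lambda = c / f = 3.0000e+08 / 6.8265e+09 = 0.04394639 m
BW = 70 * 0.04394639 / 7.8800 = 0.3904 deg

0.3904 deg


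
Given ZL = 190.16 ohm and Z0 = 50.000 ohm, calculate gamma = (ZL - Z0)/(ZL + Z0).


gamma = (190.16 - 50.000) / (190.16 + 50.000) = 0.5836

0.5836


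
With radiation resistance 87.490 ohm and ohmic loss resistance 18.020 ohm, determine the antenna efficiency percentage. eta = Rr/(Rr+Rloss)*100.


eta = 87.490 / (87.490 + 18.020) * 100 = 82.92%

82.92%


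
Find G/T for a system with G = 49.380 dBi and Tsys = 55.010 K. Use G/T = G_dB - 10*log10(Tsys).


G/T = 49.380 - 10*log10(55.010) = 49.380 - 17.40442 = 31.98 dB/K

31.98 dB/K


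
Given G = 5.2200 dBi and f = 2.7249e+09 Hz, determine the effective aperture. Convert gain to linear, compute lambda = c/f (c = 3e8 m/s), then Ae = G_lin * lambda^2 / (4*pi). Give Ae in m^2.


lambda = c / f = 3.0000e+08 / 2.7249e+09 = 0.1100958 m
G_linear = 10^(5.2200/10) = 3.326596
Ae = G_linear * lambda^2 / (4*pi) = 3.326596 * 0.1100958^2 / (4*pi) = 3.209e-03 m^2

3.209e-03 m^2


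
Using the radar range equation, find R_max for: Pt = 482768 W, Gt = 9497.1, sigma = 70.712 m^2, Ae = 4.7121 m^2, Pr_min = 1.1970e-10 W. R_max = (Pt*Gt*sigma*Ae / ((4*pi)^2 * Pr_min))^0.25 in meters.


R^4 = 482768*9497.1*70.712*4.7121 / ((4*pi)^2 * 1.1970e-10) = 8.082082e+19
R_max = 8.082082e+19^0.25 = 94816 m

94816 m


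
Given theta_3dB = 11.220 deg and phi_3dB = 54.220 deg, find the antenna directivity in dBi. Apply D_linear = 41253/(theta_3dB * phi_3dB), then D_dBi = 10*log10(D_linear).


D_linear = 41253 / (11.220 * 54.220) = 67.81147
D_dBi = 10 * log10(67.81147) = 18.31 dBi

18.31 dBi


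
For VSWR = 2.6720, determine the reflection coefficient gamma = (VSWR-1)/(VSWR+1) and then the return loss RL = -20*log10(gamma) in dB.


gamma = (2.6720 - 1) / (2.6720 + 1) = 0.4553377
RL = -20 * log10(0.4553377) = 6.833 dB

6.833 dB


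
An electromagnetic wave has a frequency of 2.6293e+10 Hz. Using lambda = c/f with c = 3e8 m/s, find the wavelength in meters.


lambda = c / f = 3.0000e+08 / 2.6293e+10 = 0.01141 m

0.01141 m


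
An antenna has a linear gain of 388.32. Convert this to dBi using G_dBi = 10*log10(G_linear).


G_dBi = 10 * log10(388.32) = 25.89 dBi

25.89 dBi


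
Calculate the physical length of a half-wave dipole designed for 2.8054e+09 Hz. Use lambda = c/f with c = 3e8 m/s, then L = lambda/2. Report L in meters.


lambda = c / f = 3.0000e+08 / 2.8054e+09 = 0.1069366 m
L = lambda / 2 = 0.1069366 / 2 = 0.05347 m

0.05347 m


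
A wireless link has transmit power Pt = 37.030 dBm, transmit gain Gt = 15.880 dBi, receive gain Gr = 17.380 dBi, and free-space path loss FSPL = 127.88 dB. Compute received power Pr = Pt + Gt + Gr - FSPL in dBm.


Pr = 37.030 + 15.880 + 17.380 - 127.88 = -57.59 dBm

-57.59 dBm


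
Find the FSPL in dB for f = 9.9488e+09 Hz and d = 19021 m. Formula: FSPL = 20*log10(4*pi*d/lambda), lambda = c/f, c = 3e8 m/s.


lambda = c / f = 3.0000e+08 / 9.9488e+09 = 0.03015439 m
FSPL = 20 * log10(4*pi*19021/0.03015439) = 138.0 dB

138.0 dB


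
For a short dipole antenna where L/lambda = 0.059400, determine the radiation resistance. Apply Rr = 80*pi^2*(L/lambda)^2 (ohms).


Rr = 80 * pi^2 * (0.059400)^2 = 80 * 9.869604 * 3.528360e-03 = 2.786 ohm

2.786 ohm


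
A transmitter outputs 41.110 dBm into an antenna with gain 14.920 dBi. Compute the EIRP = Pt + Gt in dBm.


EIRP = Pt + Gt = 41.110 + 14.920 = 56.03 dBm

56.03 dBm


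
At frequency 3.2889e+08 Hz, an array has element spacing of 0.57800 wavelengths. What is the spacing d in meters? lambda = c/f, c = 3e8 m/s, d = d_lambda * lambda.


lambda = c / f = 3.0000e+08 / 3.2889e+08 = 0.9121591 m
d = 0.57800 * 0.9121591 = 0.5272 m

0.5272 m


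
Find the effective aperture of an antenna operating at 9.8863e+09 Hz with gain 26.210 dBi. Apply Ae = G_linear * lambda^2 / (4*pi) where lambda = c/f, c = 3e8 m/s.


lambda = c / f = 3.0000e+08 / 9.8863e+09 = 0.03034502 m
G_linear = 10^(26.210/10) = 417.8304
Ae = G_linear * lambda^2 / (4*pi) = 417.8304 * 0.03034502^2 / (4*pi) = 0.03062 m^2

0.03062 m^2


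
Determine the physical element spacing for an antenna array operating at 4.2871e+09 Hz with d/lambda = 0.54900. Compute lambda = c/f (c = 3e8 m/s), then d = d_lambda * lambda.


lambda = c / f = 3.0000e+08 / 4.2871e+09 = 0.06997737 m
d = 0.54900 * 0.06997737 = 0.03842 m

0.03842 m


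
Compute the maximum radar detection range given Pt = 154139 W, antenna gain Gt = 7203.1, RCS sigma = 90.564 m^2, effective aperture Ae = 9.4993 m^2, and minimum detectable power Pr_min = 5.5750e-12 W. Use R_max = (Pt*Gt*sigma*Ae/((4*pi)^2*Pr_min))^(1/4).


R^4 = 154139*7203.1*90.564*9.4993 / ((4*pi)^2 * 5.5750e-12) = 1.084962e+21
R_max = 1.084962e+21^0.25 = 181490 m

181490 m


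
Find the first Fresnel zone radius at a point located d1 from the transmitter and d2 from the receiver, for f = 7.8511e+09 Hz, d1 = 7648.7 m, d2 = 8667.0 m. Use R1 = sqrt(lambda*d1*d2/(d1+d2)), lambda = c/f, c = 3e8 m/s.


lambda = c / f = 3.0000e+08 / 7.8511e+09 = 0.03821121 m
R1 = sqrt(0.03821121 * 7648.7 * 8667.0 / (7648.7 + 8667.0)) = 12.46 m

12.46 m


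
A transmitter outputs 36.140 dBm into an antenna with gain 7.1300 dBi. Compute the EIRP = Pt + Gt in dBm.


EIRP = Pt + Gt = 36.140 + 7.1300 = 43.27 dBm

43.27 dBm


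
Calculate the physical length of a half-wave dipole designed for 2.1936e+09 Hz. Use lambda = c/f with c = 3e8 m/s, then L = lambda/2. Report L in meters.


lambda = c / f = 3.0000e+08 / 2.1936e+09 = 0.1367615 m
L = lambda / 2 = 0.1367615 / 2 = 0.06838 m

0.06838 m


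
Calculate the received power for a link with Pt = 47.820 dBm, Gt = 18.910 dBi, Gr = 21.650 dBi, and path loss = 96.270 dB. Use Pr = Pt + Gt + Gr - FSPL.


Pr = 47.820 + 18.910 + 21.650 - 96.270 = -7.89 dBm

-7.89 dBm


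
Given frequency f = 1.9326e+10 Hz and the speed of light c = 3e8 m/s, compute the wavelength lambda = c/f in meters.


lambda = c / f = 3.0000e+08 / 1.9326e+10 = 0.01552 m

0.01552 m


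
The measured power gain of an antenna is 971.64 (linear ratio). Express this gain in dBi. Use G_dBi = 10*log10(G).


G_dBi = 10 * log10(971.64) = 29.88 dBi

29.88 dBi


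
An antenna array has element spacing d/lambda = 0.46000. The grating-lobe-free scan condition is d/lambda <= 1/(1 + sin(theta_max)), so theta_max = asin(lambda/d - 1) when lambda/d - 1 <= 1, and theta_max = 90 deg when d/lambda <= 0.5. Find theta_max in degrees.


lambda/d - 1 = 1/0.46000 - 1 = 1.173913 >= 1
d/lambda <= 0.5, so the array can scan to endfire without grating lobes: theta_max = 90 deg

90 deg


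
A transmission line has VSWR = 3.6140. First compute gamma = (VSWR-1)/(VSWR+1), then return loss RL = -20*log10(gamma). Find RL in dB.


gamma = (3.6140 - 1) / (3.6140 + 1) = 0.5665366
RL = -20 * log10(0.5665366) = 4.935 dB

4.935 dB


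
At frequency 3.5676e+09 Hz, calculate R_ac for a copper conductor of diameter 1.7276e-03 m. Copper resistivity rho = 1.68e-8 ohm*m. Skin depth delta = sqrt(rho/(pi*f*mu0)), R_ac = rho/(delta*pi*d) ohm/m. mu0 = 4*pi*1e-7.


delta = sqrt(1.68e-8 / (pi * 3.5676e+09 * 4*pi*1e-7)) = 1.092161e-06 m
R_ac = 1.68e-8 / (1.092161e-06 * pi * 1.7276e-03) = 2.834 ohm/m

2.834 ohm/m


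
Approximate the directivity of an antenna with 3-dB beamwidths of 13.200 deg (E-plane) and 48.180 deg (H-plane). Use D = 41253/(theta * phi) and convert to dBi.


D_linear = 41253 / (13.200 * 48.180) = 64.86566
D_dBi = 10 * log10(64.86566) = 18.12 dBi

18.12 dBi


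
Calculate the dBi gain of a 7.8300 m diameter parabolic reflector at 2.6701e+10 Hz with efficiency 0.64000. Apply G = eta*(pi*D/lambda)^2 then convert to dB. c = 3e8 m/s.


lambda = c / f = 3.0000e+08 / 2.6701e+10 = 0.01123553 m
G_linear = 0.64000 * (pi * 7.8300 / 0.01123553)^2 = 3.067723e+06
G_dBi = 10 * log10(3.067723e+06) = 64.87 dBi

64.87 dBi


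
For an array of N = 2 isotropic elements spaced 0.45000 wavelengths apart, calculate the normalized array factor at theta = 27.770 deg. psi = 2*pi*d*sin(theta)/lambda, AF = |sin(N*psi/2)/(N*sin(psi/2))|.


psi = 2*pi*0.45000*sin(27.770 deg) = 1.317367 rad
AF = |sin(2*1.317367/2) / (2*sin(1.317367/2))| = 0.7908

0.7908


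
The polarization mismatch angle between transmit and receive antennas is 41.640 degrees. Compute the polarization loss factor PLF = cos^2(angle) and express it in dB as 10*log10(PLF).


PLF_linear = cos^2(41.640 deg) = 0.5585087
PLF_dB = 10 * log10(0.5585087) = -2.530 dB

-2.530 dB


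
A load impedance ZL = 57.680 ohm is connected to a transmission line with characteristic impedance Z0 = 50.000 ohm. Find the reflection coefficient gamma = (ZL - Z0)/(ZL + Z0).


gamma = (57.680 - 50.000) / (57.680 + 50.000) = 0.07132

0.07132


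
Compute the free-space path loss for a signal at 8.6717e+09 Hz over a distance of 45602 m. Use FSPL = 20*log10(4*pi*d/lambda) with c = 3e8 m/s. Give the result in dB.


lambda = c / f = 3.0000e+08 / 8.6717e+09 = 0.03459529 m
FSPL = 20 * log10(4*pi*45602/0.03459529) = 144.4 dB

144.4 dB


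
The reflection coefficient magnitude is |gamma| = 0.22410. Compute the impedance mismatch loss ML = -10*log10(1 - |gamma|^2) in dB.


ML = -10 * log10(1 - 0.22410^2) = -10 * log10(0.94977919) = 0.2238 dB

0.2238 dB


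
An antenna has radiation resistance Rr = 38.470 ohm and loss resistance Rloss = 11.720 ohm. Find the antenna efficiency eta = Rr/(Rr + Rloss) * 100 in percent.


eta = 38.470 / (38.470 + 11.720) * 100 = 76.65%

76.65%


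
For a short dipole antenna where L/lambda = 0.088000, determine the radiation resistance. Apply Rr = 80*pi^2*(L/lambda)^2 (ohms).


Rr = 80 * pi^2 * (0.088000)^2 = 80 * 9.869604 * 7.744000e-03 = 6.114 ohm

6.114 ohm


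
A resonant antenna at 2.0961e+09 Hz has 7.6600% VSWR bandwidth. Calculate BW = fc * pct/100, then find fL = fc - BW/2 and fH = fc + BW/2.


BW = 2.0961e+09 * 7.6600/100 = 1.605613e+08 Hz
fL = 2.0961e+09 - 1.605613e+08/2 = 2.016e+09 Hz
fH = 2.0961e+09 + 1.605613e+08/2 = 2.176e+09 Hz

BW=1.606e+08 Hz, fL=2.016e+09 Hz, fH=2.176e+09 Hz


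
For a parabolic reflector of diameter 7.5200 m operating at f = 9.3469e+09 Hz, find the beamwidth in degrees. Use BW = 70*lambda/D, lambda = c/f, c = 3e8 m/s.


lambda = c / f = 3.0000e+08 / 9.3469e+09 = 0.03209620 m
BW = 70 * 0.03209620 / 7.5200 = 0.2988 deg

0.2988 deg


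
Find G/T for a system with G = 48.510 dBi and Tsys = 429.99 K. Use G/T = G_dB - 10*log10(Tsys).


G/T = 48.510 - 10*log10(429.99) = 48.510 - 26.33458 = 22.18 dB/K

22.18 dB/K


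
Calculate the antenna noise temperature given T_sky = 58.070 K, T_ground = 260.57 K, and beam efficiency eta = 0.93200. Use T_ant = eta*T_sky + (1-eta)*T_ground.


T_ant = 0.93200 * 58.070 + (1 - 0.93200) * 260.57 = 71.84 K

71.84 K


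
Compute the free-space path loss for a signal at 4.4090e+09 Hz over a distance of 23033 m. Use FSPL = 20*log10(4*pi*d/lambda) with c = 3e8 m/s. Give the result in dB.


lambda = c / f = 3.0000e+08 / 4.4090e+09 = 0.06804264 m
FSPL = 20 * log10(4*pi*23033/0.06804264) = 132.6 dB

132.6 dB


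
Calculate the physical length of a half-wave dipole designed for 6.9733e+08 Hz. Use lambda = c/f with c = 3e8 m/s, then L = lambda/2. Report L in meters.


lambda = c / f = 3.0000e+08 / 6.9733e+08 = 0.4302124 m
L = lambda / 2 = 0.4302124 / 2 = 0.2151 m

0.2151 m


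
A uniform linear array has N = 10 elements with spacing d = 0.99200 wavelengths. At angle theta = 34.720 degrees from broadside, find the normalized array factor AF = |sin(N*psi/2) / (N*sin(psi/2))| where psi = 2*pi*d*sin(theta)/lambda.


psi = 2*pi*0.99200*sin(34.720 deg) = 3.550062 rad
AF = |sin(10*3.550062/2) / (10*sin(3.550062/2))| = 0.09098

0.09098


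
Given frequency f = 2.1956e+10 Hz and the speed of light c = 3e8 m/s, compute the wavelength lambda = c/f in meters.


lambda = c / f = 3.0000e+08 / 2.1956e+10 = 0.01366 m

0.01366 m


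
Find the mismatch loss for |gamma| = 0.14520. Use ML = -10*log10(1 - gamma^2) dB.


ML = -10 * log10(1 - 0.14520^2) = -10 * log10(0.97891696) = 0.09254 dB

0.09254 dB


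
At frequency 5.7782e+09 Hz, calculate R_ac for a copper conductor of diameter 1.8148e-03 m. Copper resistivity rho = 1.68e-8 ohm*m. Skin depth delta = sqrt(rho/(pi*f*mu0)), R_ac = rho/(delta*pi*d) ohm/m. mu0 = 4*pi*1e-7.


delta = sqrt(1.68e-8 / (pi * 5.7782e+09 * 4*pi*1e-7)) = 8.581802e-07 m
R_ac = 1.68e-8 / (8.581802e-07 * pi * 1.8148e-03) = 3.434 ohm/m

3.434 ohm/m


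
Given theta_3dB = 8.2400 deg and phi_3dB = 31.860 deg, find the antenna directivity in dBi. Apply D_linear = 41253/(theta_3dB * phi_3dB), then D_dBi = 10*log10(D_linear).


D_linear = 41253 / (8.2400 * 31.860) = 157.1385
D_dBi = 10 * log10(157.1385) = 21.96 dBi

21.96 dBi


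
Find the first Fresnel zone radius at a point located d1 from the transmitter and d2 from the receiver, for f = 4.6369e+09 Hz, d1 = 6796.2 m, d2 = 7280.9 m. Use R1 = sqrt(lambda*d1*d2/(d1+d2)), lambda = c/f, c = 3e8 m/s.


lambda = c / f = 3.0000e+08 / 4.6369e+09 = 0.06469840 m
R1 = sqrt(0.06469840 * 6796.2 * 7280.9 / (6796.2 + 7280.9)) = 15.08 m

15.08 m


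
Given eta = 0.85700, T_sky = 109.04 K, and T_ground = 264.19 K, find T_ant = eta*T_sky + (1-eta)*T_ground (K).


T_ant = 0.85700 * 109.04 + (1 - 0.85700) * 264.19 = 131.2 K

131.2 K


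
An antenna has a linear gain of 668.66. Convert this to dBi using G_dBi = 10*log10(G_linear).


G_dBi = 10 * log10(668.66) = 28.25 dBi

28.25 dBi


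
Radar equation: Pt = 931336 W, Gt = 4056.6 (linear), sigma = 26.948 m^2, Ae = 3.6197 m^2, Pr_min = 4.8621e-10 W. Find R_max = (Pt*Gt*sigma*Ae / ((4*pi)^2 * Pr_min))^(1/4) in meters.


R^4 = 931336*4056.6*26.948*3.6197 / ((4*pi)^2 * 4.8621e-10) = 4.799810e+18
R_max = 4.799810e+18^0.25 = 46806 m

46806 m


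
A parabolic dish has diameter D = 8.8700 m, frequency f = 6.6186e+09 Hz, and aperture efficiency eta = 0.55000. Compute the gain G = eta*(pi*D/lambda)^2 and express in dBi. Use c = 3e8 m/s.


lambda = c / f = 3.0000e+08 / 6.6186e+09 = 0.04532681 m
G_linear = 0.55000 * (pi * 8.8700 / 0.04532681)^2 = 207873.6
G_dBi = 10 * log10(207873.6) = 53.18 dBi

53.18 dBi


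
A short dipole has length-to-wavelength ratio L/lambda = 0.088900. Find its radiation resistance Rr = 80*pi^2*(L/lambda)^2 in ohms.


Rr = 80 * pi^2 * (0.088900)^2 = 80 * 9.869604 * 7.903210e-03 = 6.240 ohm

6.240 ohm


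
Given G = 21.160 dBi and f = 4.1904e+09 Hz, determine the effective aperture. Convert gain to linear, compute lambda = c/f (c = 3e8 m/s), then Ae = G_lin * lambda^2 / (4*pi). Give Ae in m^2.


lambda = c / f = 3.0000e+08 / 4.1904e+09 = 0.07159221 m
G_linear = 10^(21.160/10) = 130.6171
Ae = G_linear * lambda^2 / (4*pi) = 130.6171 * 0.07159221^2 / (4*pi) = 0.05327 m^2

0.05327 m^2


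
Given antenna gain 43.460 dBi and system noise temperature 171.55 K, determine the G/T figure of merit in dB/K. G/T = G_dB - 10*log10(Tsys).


G/T = 43.460 - 10*log10(171.55) = 43.460 - 22.34391 = 21.12 dB/K

21.12 dB/K


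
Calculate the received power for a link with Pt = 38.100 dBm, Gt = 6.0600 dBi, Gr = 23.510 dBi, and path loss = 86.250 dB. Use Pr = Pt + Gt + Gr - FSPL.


Pr = 38.100 + 6.0600 + 23.510 - 86.250 = -18.58 dBm

-18.58 dBm


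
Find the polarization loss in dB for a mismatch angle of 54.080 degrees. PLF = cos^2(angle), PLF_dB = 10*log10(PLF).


PLF_linear = cos^2(54.080 deg) = 0.3441642
PLF_dB = 10 * log10(0.3441642) = -4.632 dB

-4.632 dB


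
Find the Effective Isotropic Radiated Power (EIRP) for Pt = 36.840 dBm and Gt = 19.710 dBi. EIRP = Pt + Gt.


EIRP = Pt + Gt = 36.840 + 19.710 = 56.55 dBm

56.55 dBm


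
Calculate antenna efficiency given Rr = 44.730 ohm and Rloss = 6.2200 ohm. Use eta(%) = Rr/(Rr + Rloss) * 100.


eta = 44.730 / (44.730 + 6.2200) * 100 = 87.79%

87.79%


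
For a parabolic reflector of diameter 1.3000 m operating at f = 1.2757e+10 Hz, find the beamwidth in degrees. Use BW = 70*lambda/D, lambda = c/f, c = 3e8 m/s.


lambda = c / f = 3.0000e+08 / 1.2757e+10 = 0.02351650 m
BW = 70 * 0.02351650 / 1.3000 = 1.266 deg

1.266 deg


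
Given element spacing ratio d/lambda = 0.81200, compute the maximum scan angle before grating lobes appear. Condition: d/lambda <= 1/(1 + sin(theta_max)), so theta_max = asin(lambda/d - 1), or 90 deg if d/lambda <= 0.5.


lambda/d - 1 = 1/0.81200 - 1 = 0.2315271
theta_max = asin(0.2315271) = 13.39 deg

13.39 deg


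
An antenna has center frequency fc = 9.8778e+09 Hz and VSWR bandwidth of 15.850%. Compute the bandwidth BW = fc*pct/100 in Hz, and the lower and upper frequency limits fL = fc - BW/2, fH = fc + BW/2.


BW = 9.8778e+09 * 15.850/100 = 1.565631e+09 Hz
fL = 9.8778e+09 - 1.565631e+09/2 = 9.095e+09 Hz
fH = 9.8778e+09 + 1.565631e+09/2 = 1.066e+10 Hz

BW=1.566e+09 Hz, fL=9.095e+09 Hz, fH=1.066e+10 Hz


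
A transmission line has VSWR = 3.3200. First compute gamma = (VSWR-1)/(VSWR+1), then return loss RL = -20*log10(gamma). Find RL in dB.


gamma = (3.3200 - 1) / (3.3200 + 1) = 0.5370370
RL = -20 * log10(0.5370370) = 5.400 dB

5.400 dB


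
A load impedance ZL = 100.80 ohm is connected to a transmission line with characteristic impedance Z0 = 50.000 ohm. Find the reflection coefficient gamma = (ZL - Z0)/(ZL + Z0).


gamma = (100.80 - 50.000) / (100.80 + 50.000) = 0.3369

0.3369


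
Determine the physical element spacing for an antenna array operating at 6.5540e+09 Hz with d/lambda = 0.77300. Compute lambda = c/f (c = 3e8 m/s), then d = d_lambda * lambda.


lambda = c / f = 3.0000e+08 / 6.5540e+09 = 0.04577357 m
d = 0.77300 * 0.04577357 = 0.03538 m

0.03538 m


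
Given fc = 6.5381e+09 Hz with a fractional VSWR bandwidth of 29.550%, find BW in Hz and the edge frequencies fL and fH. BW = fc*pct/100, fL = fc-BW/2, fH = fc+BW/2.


BW = 6.5381e+09 * 29.550/100 = 1.932009e+09 Hz
fL = 6.5381e+09 - 1.932009e+09/2 = 5.572e+09 Hz
fH = 6.5381e+09 + 1.932009e+09/2 = 7.504e+09 Hz

BW=1.932e+09 Hz, fL=5.572e+09 Hz, fH=7.504e+09 Hz


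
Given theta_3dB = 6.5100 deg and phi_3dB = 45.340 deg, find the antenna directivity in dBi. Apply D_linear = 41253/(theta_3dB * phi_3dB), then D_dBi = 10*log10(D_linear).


D_linear = 41253 / (6.5100 * 45.340) = 139.7633
D_dBi = 10 * log10(139.7633) = 21.45 dBi

21.45 dBi


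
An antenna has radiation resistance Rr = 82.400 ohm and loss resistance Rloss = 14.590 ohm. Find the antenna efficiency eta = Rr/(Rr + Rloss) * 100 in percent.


eta = 82.400 / (82.400 + 14.590) * 100 = 84.96%

84.96%


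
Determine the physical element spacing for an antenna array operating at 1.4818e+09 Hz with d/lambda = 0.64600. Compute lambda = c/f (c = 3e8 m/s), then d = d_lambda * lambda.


lambda = c / f = 3.0000e+08 / 1.4818e+09 = 0.2024565 m
d = 0.64600 * 0.2024565 = 0.1308 m

0.1308 m


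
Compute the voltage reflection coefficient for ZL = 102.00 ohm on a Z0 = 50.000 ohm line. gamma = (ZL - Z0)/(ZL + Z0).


gamma = (102.00 - 50.000) / (102.00 + 50.000) = 0.3421

0.3421


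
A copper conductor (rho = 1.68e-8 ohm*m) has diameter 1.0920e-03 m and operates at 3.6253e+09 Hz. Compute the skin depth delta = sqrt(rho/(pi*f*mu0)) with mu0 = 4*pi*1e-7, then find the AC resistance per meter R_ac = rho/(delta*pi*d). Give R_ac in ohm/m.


delta = sqrt(1.68e-8 / (pi * 3.6253e+09 * 4*pi*1e-7)) = 1.083435e-06 m
R_ac = 1.68e-8 / (1.083435e-06 * pi * 1.0920e-03) = 4.520 ohm/m

4.520 ohm/m


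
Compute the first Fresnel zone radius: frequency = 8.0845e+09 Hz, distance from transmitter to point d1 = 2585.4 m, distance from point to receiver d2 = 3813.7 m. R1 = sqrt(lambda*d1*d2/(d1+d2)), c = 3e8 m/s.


lambda = c / f = 3.0000e+08 / 8.0845e+09 = 0.03710805 m
R1 = sqrt(0.03710805 * 2585.4 * 3813.7 / (2585.4 + 3813.7)) = 7.562 m

7.562 m


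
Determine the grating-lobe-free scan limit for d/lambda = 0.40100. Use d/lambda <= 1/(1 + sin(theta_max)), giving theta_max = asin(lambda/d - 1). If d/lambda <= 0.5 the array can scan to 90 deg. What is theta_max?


lambda/d - 1 = 1/0.40100 - 1 = 1.493766 >= 1
d/lambda <= 0.5, so the array can scan to endfire without grating lobes: theta_max = 90 deg

90 deg


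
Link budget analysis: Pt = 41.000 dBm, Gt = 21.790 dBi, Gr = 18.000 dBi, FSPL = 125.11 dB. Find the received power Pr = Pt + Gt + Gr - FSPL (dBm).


Pr = 41.000 + 21.790 + 18.000 - 125.11 = -44.32 dBm

-44.32 dBm


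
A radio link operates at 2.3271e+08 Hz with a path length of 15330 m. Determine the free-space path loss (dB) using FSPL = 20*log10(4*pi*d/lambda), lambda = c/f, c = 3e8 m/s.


lambda = c / f = 3.0000e+08 / 2.3271e+08 = 1.289158 m
FSPL = 20 * log10(4*pi*15330/1.289158) = 103.5 dB

103.5 dB


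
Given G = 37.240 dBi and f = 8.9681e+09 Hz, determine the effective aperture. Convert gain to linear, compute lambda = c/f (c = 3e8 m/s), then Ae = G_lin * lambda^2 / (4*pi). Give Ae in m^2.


lambda = c / f = 3.0000e+08 / 8.9681e+09 = 0.03345190 m
G_linear = 10^(37.240/10) = 5296.634
Ae = G_linear * lambda^2 / (4*pi) = 5296.634 * 0.03345190^2 / (4*pi) = 0.4717 m^2

0.4717 m^2


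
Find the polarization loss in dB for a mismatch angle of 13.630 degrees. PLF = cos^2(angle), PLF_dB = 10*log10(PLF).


PLF_linear = cos^2(13.630 deg) = 0.9444686
PLF_dB = 10 * log10(0.9444686) = -0.2481 dB

-0.2481 dB


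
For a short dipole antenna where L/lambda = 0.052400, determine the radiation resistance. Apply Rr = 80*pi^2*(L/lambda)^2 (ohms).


Rr = 80 * pi^2 * (0.052400)^2 = 80 * 9.869604 * 2.745760e-03 = 2.168 ohm

2.168 ohm


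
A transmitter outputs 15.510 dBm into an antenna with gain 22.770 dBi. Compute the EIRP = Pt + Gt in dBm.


EIRP = Pt + Gt = 15.510 + 22.770 = 38.28 dBm

38.28 dBm


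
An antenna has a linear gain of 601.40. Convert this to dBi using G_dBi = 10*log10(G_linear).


G_dBi = 10 * log10(601.40) = 27.79 dBi

27.79 dBi


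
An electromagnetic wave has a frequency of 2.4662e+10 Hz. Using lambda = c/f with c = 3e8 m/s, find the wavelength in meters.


lambda = c / f = 3.0000e+08 / 2.4662e+10 = 0.01216 m

0.01216 m


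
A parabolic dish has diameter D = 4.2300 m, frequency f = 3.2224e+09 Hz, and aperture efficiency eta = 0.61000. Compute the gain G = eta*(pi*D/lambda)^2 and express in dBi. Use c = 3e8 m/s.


lambda = c / f = 3.0000e+08 / 3.2224e+09 = 0.09309831 m
G_linear = 0.61000 * (pi * 4.2300 / 0.09309831)^2 = 12428.73
G_dBi = 10 * log10(12428.73) = 40.94 dBi

40.94 dBi


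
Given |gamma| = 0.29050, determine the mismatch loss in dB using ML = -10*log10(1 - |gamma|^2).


ML = -10 * log10(1 - 0.29050^2) = -10 * log10(0.91560975) = 0.3829 dB

0.3829 dB


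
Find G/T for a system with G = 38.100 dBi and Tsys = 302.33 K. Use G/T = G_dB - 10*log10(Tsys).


G/T = 38.100 - 10*log10(302.33) = 38.100 - 24.80481 = 13.30 dB/K

13.30 dB/K


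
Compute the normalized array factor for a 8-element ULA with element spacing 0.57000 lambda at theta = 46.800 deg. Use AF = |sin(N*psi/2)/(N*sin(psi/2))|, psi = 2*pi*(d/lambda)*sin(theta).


psi = 2*pi*0.57000*sin(46.800 deg) = 2.610740 rad
AF = |sin(8*2.610740/2) / (8*sin(2.610740/2))| = 0.1103

0.1103


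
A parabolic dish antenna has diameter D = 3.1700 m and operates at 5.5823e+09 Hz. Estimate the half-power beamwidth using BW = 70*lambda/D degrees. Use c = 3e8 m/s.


lambda = c / f = 3.0000e+08 / 5.5823e+09 = 0.05374129 m
BW = 70 * 0.05374129 / 3.1700 = 1.187 deg

1.187 deg


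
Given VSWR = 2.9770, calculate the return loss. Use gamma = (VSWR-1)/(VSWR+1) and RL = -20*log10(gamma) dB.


gamma = (2.9770 - 1) / (2.9770 + 1) = 0.4971084
RL = -20 * log10(0.4971084) = 6.071 dB

6.071 dB


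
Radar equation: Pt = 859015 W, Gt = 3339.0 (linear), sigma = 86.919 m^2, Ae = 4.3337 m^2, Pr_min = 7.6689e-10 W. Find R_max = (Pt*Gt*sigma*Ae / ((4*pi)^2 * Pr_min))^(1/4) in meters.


R^4 = 859015*3339.0*86.919*4.3337 / ((4*pi)^2 * 7.6689e-10) = 8.921501e+18
R_max = 8.921501e+18^0.25 = 54652 m

54652 m


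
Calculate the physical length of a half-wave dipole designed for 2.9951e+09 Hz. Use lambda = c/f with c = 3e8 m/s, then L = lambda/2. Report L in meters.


lambda = c / f = 3.0000e+08 / 2.9951e+09 = 0.1001636 m
L = lambda / 2 = 0.1001636 / 2 = 0.05008 m

0.05008 m


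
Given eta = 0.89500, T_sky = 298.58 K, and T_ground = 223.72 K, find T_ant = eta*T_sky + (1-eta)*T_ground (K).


T_ant = 0.89500 * 298.58 + (1 - 0.89500) * 223.72 = 290.7 K

290.7 K


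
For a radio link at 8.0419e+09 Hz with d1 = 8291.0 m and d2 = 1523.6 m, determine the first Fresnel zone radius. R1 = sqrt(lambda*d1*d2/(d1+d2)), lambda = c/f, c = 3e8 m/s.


lambda = c / f = 3.0000e+08 / 8.0419e+09 = 0.03730462 m
R1 = sqrt(0.03730462 * 8291.0 * 1523.6 / (8291.0 + 1523.6)) = 6.929 m

6.929 m


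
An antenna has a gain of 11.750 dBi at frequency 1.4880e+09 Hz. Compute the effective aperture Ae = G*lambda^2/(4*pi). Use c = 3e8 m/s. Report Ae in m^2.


lambda = c / f = 3.0000e+08 / 1.4880e+09 = 0.2016129 m
G_linear = 10^(11.750/10) = 14.96236
Ae = G_linear * lambda^2 / (4*pi) = 14.96236 * 0.2016129^2 / (4*pi) = 0.04840 m^2

0.04840 m^2


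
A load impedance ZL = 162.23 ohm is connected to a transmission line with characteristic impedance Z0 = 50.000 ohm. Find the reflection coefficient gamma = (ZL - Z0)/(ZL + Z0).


gamma = (162.23 - 50.000) / (162.23 + 50.000) = 0.5288

0.5288


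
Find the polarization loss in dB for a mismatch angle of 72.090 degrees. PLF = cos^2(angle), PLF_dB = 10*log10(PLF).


PLF_linear = cos^2(72.090 deg) = 0.09457021
PLF_dB = 10 * log10(0.09457021) = -10.24 dB

-10.24 dB


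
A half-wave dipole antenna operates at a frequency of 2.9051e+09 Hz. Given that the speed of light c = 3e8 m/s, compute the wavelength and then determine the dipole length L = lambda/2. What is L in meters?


lambda = c / f = 3.0000e+08 / 2.9051e+09 = 0.1032667 m
L = lambda / 2 = 0.1032667 / 2 = 0.05163 m

0.05163 m


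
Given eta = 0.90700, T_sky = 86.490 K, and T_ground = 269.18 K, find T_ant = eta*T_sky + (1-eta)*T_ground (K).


T_ant = 0.90700 * 86.490 + (1 - 0.90700) * 269.18 = 103.5 K

103.5 K


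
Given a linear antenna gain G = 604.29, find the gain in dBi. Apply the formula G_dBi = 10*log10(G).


G_dBi = 10 * log10(604.29) = 27.81 dBi

27.81 dBi


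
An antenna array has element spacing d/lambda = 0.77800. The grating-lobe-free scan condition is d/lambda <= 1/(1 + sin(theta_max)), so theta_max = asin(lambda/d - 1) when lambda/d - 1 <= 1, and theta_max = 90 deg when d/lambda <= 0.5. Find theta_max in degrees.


lambda/d - 1 = 1/0.77800 - 1 = 0.2853470
theta_max = asin(0.2853470) = 16.58 deg

16.58 deg


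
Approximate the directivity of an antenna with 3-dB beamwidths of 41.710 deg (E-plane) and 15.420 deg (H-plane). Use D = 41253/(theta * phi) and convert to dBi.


D_linear = 41253 / (41.710 * 15.420) = 64.14030
D_dBi = 10 * log10(64.14030) = 18.07 dBi

18.07 dBi


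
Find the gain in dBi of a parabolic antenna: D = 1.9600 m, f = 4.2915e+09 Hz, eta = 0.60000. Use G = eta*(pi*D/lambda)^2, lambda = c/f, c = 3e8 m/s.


lambda = c / f = 3.0000e+08 / 4.2915e+09 = 0.06990563 m
G_linear = 0.60000 * (pi * 1.9600 / 0.06990563)^2 = 4655.205
G_dBi = 10 * log10(4655.205) = 36.68 dBi

36.68 dBi


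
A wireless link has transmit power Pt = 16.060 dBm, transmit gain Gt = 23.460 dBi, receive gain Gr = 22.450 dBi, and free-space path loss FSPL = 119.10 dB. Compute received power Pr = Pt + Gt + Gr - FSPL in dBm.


Pr = 16.060 + 23.460 + 22.450 - 119.10 = -57.13 dBm

-57.13 dBm


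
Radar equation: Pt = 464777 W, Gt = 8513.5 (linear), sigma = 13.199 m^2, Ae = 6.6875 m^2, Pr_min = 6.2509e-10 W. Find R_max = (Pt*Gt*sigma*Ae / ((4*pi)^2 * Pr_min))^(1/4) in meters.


R^4 = 464777*8513.5*13.199*6.6875 / ((4*pi)^2 * 6.2509e-10) = 3.538305e+18
R_max = 3.538305e+18^0.25 = 43371 m

43371 m


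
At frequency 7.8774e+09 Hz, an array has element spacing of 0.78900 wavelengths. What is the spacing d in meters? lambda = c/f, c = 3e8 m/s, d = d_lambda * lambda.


lambda = c / f = 3.0000e+08 / 7.8774e+09 = 0.03808363 m
d = 0.78900 * 0.03808363 = 0.03005 m

0.03005 m


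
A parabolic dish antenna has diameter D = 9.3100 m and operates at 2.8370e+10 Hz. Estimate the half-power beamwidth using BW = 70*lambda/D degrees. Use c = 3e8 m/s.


lambda = c / f = 3.0000e+08 / 2.8370e+10 = 0.01057455 m
BW = 70 * 0.01057455 / 9.3100 = 0.07951 deg

0.07951 deg


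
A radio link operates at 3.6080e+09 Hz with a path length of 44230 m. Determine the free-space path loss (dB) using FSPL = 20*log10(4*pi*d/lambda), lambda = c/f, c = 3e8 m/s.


lambda = c / f = 3.0000e+08 / 3.6080e+09 = 0.08314856 m
FSPL = 20 * log10(4*pi*44230/0.08314856) = 136.5 dB

136.5 dB


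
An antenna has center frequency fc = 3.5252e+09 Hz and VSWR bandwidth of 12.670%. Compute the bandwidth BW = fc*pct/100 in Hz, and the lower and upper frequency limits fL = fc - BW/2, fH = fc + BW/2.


BW = 3.5252e+09 * 12.670/100 = 4.466428e+08 Hz
fL = 3.5252e+09 - 4.466428e+08/2 = 3.302e+09 Hz
fH = 3.5252e+09 + 4.466428e+08/2 = 3.749e+09 Hz

BW=4.466e+08 Hz, fL=3.302e+09 Hz, fH=3.749e+09 Hz


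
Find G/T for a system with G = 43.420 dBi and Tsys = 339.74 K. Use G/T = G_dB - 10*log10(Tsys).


G/T = 43.420 - 10*log10(339.74) = 43.420 - 25.31147 = 18.11 dB/K

18.11 dB/K


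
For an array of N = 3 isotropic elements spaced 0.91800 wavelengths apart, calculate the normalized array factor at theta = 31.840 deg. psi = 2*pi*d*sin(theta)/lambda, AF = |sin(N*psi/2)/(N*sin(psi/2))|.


psi = 2*pi*0.91800*sin(31.840 deg) = 3.042884 rad
AF = |sin(3*3.042884/2) / (3*sin(3.042884/2))| = 0.3301

0.3301


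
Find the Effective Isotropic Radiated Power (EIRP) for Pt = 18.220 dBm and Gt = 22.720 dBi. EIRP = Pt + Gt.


EIRP = Pt + Gt = 18.220 + 22.720 = 40.94 dBm

40.94 dBm


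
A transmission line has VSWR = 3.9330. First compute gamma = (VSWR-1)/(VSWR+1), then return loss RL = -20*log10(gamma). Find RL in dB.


gamma = (3.9330 - 1) / (3.9330 + 1) = 0.5945672
RL = -20 * log10(0.5945672) = 4.516 dB

4.516 dB


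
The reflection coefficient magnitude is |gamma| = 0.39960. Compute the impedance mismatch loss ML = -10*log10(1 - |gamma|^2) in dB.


ML = -10 * log10(1 - 0.39960^2) = -10 * log10(0.84031984) = 0.7556 dB

0.7556 dB


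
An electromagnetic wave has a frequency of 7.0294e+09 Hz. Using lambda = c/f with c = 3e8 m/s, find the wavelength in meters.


lambda = c / f = 3.0000e+08 / 7.0294e+09 = 0.04268 m

0.04268 m


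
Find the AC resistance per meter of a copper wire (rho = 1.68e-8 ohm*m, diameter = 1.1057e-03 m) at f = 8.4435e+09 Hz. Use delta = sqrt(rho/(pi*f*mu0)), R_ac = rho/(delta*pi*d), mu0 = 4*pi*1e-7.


delta = sqrt(1.68e-8 / (pi * 8.4435e+09 * 4*pi*1e-7)) = 7.099267e-07 m
R_ac = 1.68e-8 / (7.099267e-07 * pi * 1.1057e-03) = 6.813 ohm/m

6.813 ohm/m


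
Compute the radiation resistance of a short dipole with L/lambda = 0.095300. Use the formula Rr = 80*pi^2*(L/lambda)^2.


Rr = 80 * pi^2 * (0.095300)^2 = 80 * 9.869604 * 9.082090e-03 = 7.171 ohm

7.171 ohm


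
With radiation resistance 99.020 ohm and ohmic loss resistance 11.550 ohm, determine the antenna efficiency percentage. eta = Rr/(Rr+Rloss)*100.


eta = 99.020 / (99.020 + 11.550) * 100 = 89.55%

89.55%
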